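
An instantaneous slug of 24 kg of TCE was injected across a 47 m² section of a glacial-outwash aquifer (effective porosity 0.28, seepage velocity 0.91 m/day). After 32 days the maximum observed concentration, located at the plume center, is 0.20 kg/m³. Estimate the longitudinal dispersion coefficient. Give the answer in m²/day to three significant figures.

At the plume center C_max = M/(n_e·A·√(4πDt)), so D = M²/(4πt·(n_e·A·C_max)²).
n_e·A·C_max = 0.28 × 47 × 0.20 = 2.632 kg/m.
D = 24²/(4π × 32 × 2.632²) = 0.207 m²/day.

0.207 m²/day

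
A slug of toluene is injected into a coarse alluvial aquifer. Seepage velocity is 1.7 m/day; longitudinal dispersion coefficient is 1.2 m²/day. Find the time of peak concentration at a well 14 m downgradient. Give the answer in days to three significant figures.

For the 1D instantaneous-source solution, setting ∂C/∂t = 0 at fixed x gives v²t² + 2Dt − x² = 0, so t = (√(D² + v²x²) − D)/v².
√(D² + v²x²) = √(1.2² + 1.7² × 14²) = 23.83; v² = 2.89.
t = (23.83 − 1.2)/2.89 = 7.83 days (vs. the pure-advection estimate x/v = 8.24 d).

7.83 days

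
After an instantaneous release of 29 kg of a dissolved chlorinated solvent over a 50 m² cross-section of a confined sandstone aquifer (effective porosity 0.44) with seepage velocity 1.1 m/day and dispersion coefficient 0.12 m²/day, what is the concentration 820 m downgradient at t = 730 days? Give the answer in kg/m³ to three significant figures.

0.0174 kg/m³

For an instantaneous plane source, C(x,t) = M/(n_e·A·√(4πDt)) · exp(−(x−vt)²/(4Dt)), with n_e·A the pore (flow) area.
Plume center vt = 1.1 × 730 = 803 m, so the well at 820 m is 17 m downgradient of the peak.
√(4πDt) = 33.18 m, giving peak height M/(n_e·A·√(4πDt)) = 29/(0.44 × 50 × 33.18) = 0.03973 kg/m³.
(x−vt)²/(4Dt) = (17)²/(4 × 0.12 × 730) = 0.8248; exp(−0.8248) = 0.4383.
C = 0.03973 × 0.4383 = 0.0174 kg/m³.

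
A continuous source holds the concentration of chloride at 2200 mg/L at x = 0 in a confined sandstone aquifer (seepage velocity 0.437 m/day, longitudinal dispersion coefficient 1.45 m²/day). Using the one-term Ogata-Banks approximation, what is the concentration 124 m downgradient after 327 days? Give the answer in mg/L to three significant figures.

For a continuous step input, C/C₀ ≈ ½·erfc((x−vt)/(2√(Dt))).
vt = 0.437 × 327 = 142.899 m and 2√(Dt) = 2√(1.45 × 327) = 43.55 m.
Argument (x−vt)/(2√(Dt)) = (124 − 142.899)/43.55 = -0.4340; ½·erfc(-0.4340) = 0.7303.
C = 2200 × 0.7303 = 1610 mg/L.

1610 mg/L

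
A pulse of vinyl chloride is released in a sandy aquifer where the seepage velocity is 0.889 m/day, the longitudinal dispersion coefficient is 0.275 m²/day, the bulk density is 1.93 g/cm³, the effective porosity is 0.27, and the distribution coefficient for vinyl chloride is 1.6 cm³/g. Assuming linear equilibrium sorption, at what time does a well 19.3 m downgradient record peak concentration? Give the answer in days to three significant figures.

Retardation factor R = 1 + ρ_b·K_d/n = 1 + 1.93 × 1.6/0.27 = 12.44.
Sorption retards both mechanisms: v_R = v/R = 0.07146 m/day, D_R = D/R = 0.02211 m²/day.
Peak time from v_R²t² + 2D_R t − x² = 0: t = (√(D_R² + v_R²x²) − D_R)/v_R².
√(D_R² + v_R²x²) = √(0.02211² + 0.07146² × 19.3²) = 1.379; v_R² = 0.005107.
t = (1.379 − 0.02211)/0.005107 = 266 days.

266 days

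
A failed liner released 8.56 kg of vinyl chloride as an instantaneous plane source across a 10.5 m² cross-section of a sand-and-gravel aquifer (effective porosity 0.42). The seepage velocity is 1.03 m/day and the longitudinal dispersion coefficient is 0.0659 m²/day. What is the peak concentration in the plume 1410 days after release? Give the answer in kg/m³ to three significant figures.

The peak of an instantaneous 1D plume sits at x = vt; there the Gaussian factor is 1 and C_max = M/(n_e·A·√(4πDt)), where n_e·A is the pore area the mass is dissolved in.
√(4πDt) = √(4π × 0.0659 × 1410) = 34.17 m, so C_max = 8.56/(0.42 × 10.5 × 34.17) = 0.0568 kg/m³.

0.0568 kg/m³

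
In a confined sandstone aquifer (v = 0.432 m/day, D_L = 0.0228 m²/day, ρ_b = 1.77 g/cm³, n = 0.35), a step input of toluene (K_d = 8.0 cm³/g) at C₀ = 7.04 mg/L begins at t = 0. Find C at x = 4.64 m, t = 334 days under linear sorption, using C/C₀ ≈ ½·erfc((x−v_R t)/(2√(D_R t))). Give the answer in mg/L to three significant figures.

Retardation factor R = 1 + ρ_b·K_d/n = 1 + 1.77 × 8.0/0.35 = 41.46.
Sorption retards both mechanisms: v_R = v/R = 0.01042 m/day, D_R = D/R = 0.0005499 m²/day.
v_R·t = 0.01042 × 334 = 3.48028 m; 2√(D_R t) = 0.8571 m; argument = (4.64 − 3.48028)/0.8571 = 1.353.
C = C₀ × ½·erfc(1.353) = 7.04 × 0.02785 = 0.196 mg/L.

0.196 mg/L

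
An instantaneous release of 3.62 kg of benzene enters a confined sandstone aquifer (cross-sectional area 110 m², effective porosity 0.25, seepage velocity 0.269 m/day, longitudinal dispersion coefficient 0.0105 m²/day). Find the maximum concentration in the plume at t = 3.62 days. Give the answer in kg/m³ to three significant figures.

0.190 kg/m³

The peak of an instantaneous 1D plume sits at x = vt; there the Gaussian factor is 1 and C_max = M/(n_e·A·√(4πDt)), where n_e·A is the pore area the mass is dissolved in.
√(4πDt) = √(4π × 0.0105 × 3.62) = 0.6911 m, so C_max = 3.62/(0.25 × 110 × 0.6911) = 0.190 kg/m³.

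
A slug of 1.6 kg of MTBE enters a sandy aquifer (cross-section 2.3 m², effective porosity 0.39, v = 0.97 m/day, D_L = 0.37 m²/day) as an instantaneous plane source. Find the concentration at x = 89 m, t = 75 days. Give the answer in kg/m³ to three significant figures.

0.00885 kg/m³

For an instantaneous plane source, C(x,t) = M/(n_e·A·√(4πDt)) · exp(−(x−vt)²/(4Dt)), with n_e·A the pore (flow) area.
Plume center vt = 0.97 × 75 = 72.75 m, so the well at 89 m is 16.25 m downgradient of the peak.
√(4πDt) = 18.67 m, giving peak height M/(n_e·A·√(4πDt)) = 1.6/(0.39 × 2.3 × 18.67) = 0.09554 kg/m³.
(x−vt)²/(4Dt) = (16.25)²/(4 × 0.37 × 75) = 2.379; exp(−2.379) = 0.09264.
C = 0.09554 × 0.09264 = 0.00885 kg/m³.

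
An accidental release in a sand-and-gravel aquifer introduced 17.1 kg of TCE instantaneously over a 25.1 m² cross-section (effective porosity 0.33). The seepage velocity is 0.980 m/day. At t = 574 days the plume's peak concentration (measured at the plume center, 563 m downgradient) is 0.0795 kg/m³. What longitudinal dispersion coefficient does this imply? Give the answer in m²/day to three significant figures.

At the plume center C_max = M/(n_e·A·√(4πDt)), so D = M²/(4πt·(n_e·A·C_max)²).
n_e·A·C_max = 0.33 × 25.1 × 0.0795 = 0.6585 kg/m.
D = 17.1²/(4π × 574 × 0.6585²) = 0.0935 m²/day.

0.0935 m²/day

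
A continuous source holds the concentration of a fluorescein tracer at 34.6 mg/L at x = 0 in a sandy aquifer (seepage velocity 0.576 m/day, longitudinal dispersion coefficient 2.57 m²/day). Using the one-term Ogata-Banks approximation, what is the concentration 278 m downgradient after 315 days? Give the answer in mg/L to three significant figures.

For a continuous step input, C/C₀ ≈ ½·erfc((x−vt)/(2√(Dt))).
vt = 0.576 × 315 = 181.44 m and 2√(Dt) = 2√(2.57 × 315) = 56.91 m.
Argument (x−vt)/(2√(Dt)) = (278 − 181.44)/56.91 = 1.697; ½·erfc(1.697) = 0.008199.
C = 34.6 × 0.008199 = 0.284 mg/L.

0.284 mg/L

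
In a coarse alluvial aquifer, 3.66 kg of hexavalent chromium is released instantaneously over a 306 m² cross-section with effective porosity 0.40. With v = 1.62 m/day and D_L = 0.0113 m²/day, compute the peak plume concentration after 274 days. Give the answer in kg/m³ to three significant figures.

0.00479 kg/m³

The peak of an instantaneous 1D plume sits at x = vt; there the Gaussian factor is 1 and C_max = M/(n_e·A·√(4πDt)), where n_e·A is the pore area the mass is dissolved in.
√(4πDt) = √(4π × 0.0113 × 274) = 6.238 m, so C_max = 3.66/(0.40 × 306 × 6.238) = 0.00479 kg/m³.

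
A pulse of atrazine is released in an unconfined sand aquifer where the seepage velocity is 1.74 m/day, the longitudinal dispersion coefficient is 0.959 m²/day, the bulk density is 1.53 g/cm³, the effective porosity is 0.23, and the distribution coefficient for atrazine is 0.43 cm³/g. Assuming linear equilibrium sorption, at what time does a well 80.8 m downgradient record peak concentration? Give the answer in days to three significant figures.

178 days

Retardation factor R = 1 + ρ_b·K_d/n = 1 + 1.53 × 0.43/0.23 = 3.860.
Sorption retards both mechanisms: v_R = v/R = 0.4508 m/day, D_R = D/R = 0.2484 m²/day.
Peak time from v_R²t² + 2D_R t − x² = 0: t = (√(D_R² + v_R²x²) − D_R)/v_R².
√(D_R² + v_R²x²) = √(0.2484² + 0.4508² × 80.8²) = 36.43; v_R² = 0.2032.
t = (36.43 − 0.2484)/0.2032 = 178 days.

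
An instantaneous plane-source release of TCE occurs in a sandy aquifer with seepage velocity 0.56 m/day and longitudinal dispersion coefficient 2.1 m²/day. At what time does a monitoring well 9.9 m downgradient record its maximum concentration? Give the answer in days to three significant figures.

For the 1D instantaneous-source solution, setting ∂C/∂t = 0 at fixed x gives v²t² + 2Dt − x² = 0, so t = (√(D² + v²x²) − D)/v².
√(D² + v²x²) = √(2.1² + 0.56² × 9.9²) = 5.928; v² = 0.3136.
t = (5.928 − 2.1)/0.3136 = 12.2 days (vs. the pure-advection estimate x/v = 17.7 d).

12.2 days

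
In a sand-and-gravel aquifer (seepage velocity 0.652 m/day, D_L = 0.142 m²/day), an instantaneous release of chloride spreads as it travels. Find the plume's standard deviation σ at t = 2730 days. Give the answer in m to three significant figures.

27.8 m

Dispersive spreading gives a Gaussian with σ² = 2Dt; advection only shifts the center.
σ = √(2 × 0.142 × 2730) = 27.8 m.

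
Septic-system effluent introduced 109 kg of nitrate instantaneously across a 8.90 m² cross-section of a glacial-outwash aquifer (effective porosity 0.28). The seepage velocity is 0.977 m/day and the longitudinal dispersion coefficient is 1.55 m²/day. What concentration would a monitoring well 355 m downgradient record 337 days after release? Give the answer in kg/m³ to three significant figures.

0.393 kg/m³

For an instantaneous plane source, C(x,t) = M/(n_e·A·√(4πDt)) · exp(−(x−vt)²/(4Dt)), with n_e·A the pore (flow) area.
Plume center vt = 0.977 × 337 = 329.249 m, so the well at 355 m is 25.751 m downgradient of the peak.
√(4πDt) = 81.02 m, giving peak height M/(n_e·A·√(4πDt)) = 109/(0.28 × 8.90 × 81.02) = 0.5399 kg/m³.
(x−vt)²/(4Dt) = (25.751)²/(4 × 1.55 × 337) = 0.3174; exp(−0.3174) = 0.7280.
C = 0.5399 × 0.7280 = 0.393 kg/m³.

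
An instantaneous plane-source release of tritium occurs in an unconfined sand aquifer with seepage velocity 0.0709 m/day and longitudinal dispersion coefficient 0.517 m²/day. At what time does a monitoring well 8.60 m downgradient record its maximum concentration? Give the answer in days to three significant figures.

56.2 days

For the 1D instantaneous-source solution, setting ∂C/∂t = 0 at fixed x gives v²t² + 2Dt − x² = 0, so t = (√(D² + v²x²) − D)/v².
√(D² + v²x²) = √(0.517² + 0.0709² × 8.60²) = 0.7994; v² = 0.00502681.
t = (0.7994 − 0.517)/0.00502681 = 56.2 days (vs. the pure-advection estimate x/v = 121 d).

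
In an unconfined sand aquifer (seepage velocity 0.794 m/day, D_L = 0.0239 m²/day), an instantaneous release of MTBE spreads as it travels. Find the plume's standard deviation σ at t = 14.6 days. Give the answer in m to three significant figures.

0.835 m

Dispersive spreading gives a Gaussian with σ² = 2Dt; advection only shifts the center.
σ = √(2 × 0.0239 × 14.6) = 0.835 m.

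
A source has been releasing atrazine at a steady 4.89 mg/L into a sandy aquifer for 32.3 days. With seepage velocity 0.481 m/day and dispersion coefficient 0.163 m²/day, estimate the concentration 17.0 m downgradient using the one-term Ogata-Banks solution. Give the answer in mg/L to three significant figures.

For a continuous step input, C/C₀ ≈ ½·erfc((x−vt)/(2√(Dt))).
vt = 0.481 × 32.3 = 15.5363 m and 2√(Dt) = 2√(0.163 × 32.3) = 4.589 m.
Argument (x−vt)/(2√(Dt)) = (17.0 − 15.5363)/4.589 = 0.3190; ½·erfc(0.3190) = 0.3259.
C = 4.89 × 0.3259 = 1.59 mg/L.

1.59 mg/L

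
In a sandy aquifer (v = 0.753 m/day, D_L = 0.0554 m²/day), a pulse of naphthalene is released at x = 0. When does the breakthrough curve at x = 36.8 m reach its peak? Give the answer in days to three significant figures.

48.8 days

For the 1D instantaneous-source solution, setting ∂C/∂t = 0 at fixed x gives v²t² + 2Dt − x² = 0, so t = (√(D² + v²x²) − D)/v².
√(D² + v²x²) = √(0.0554² + 0.753² × 36.8²) = 27.71; v² = 0.567009.
t = (27.71 − 0.0554)/0.567009 = 48.8 days (vs. the pure-advection estimate x/v = 48.9 d).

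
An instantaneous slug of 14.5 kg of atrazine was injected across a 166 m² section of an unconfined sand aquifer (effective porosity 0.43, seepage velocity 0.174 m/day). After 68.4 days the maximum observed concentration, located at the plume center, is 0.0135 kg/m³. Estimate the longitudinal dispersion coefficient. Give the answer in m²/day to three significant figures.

0.263 m²/day

At the plume center C_max = M/(n_e·A·√(4πDt)), so D = M²/(4πt·(n_e·A·C_max)²).
n_e·A·C_max = 0.43 × 166 × 0.0135 = 0.9636 kg/m.
D = 14.5²/(4π × 68.4 × 0.9636²) = 0.263 m²/day.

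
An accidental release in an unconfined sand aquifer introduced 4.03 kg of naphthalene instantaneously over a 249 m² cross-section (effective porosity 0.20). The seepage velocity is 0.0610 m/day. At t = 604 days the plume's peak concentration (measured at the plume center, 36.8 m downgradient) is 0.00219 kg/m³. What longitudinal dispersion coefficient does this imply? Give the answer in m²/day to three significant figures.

At the plume center C_max = M/(n_e·A·√(4πDt)), so D = M²/(4πt·(n_e·A·C_max)²).
n_e·A·C_max = 0.20 × 249 × 0.00219 = 0.1091 kg/m.
D = 4.03²/(4π × 604 × 0.1091²) = 0.180 m²/day.

0.180 m²/day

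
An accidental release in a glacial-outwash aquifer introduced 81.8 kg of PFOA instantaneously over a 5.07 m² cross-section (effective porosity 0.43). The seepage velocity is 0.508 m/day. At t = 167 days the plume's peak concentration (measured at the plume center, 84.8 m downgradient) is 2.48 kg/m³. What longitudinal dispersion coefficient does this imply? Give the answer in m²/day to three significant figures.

0.109 m²/day

At the plume center C_max = M/(n_e·A·√(4πDt)), so D = M²/(4πt·(n_e·A·C_max)²).
n_e·A·C_max = 0.43 × 5.07 × 2.48 = 5.407 kg/m.
D = 81.8²/(4π × 167 × 5.407²) = 0.109 m²/day.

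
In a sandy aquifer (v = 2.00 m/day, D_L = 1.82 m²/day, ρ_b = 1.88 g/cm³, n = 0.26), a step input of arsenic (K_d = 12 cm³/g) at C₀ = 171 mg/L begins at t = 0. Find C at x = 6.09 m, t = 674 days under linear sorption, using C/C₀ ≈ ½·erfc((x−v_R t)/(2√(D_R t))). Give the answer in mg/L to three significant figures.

164 mg/L

Retardation factor R = 1 + ρ_b·K_d/n = 1 + 1.88 × 12/0.26 = 87.77.
Sorption retards both mechanisms: v_R = v/R = 0.02279 m/day, D_R = D/R = 0.02074 m²/day.
v_R·t = 0.02279 × 674 = 15.36046 m; 2√(D_R t) = 7.478 m; argument = (6.09 − 15.36046)/7.478 = -1.240.
C = C₀ × ½·erfc(-1.240) = 171 × 0.9603 = 164 mg/L.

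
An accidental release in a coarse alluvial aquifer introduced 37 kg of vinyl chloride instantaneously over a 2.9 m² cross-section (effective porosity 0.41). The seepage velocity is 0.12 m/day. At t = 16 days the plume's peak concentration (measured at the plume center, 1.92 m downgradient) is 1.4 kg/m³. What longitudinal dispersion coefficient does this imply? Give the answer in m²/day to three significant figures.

2.46 m²/day

At the plume center C_max = M/(n_e·A·√(4πDt)), so D = M²/(4πt·(n_e·A·C_max)²).
n_e·A·C_max = 0.41 × 2.9 × 1.4 = 1.665 kg/m.
D = 37²/(4π × 16 × 1.665²) = 2.46 m²/day.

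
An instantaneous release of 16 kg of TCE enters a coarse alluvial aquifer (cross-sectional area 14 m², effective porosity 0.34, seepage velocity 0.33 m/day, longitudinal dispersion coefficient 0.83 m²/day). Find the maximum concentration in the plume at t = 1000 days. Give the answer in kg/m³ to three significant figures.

The peak of an instantaneous 1D plume sits at x = vt; there the Gaussian factor is 1 and C_max = M/(n_e·A·√(4πDt)), where n_e·A is the pore area the mass is dissolved in.
√(4πDt) = √(4π × 0.83 × 1000) = 102.1 m, so C_max = 16/(0.34 × 14 × 102.1) = 0.0329 kg/m³.

0.0329 kg/m³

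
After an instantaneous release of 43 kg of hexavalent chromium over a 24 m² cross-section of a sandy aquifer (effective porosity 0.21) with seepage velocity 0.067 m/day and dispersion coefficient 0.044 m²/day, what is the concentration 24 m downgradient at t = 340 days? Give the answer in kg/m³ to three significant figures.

For an instantaneous plane source, C(x,t) = M/(n_e·A·√(4πDt)) · exp(−(x−vt)²/(4Dt)), with n_e·A the pore (flow) area.
Plume center vt = 0.067 × 340 = 22.78 m, so the well at 24 m is 1.22 m downgradient of the peak.
√(4πDt) = 13.71 m, giving peak height M/(n_e·A·√(4πDt)) = 43/(0.21 × 24 × 13.71) = 0.6223 kg/m³.
(x−vt)²/(4Dt) = (1.22)²/(4 × 0.044 × 340) = 0.02487; exp(−0.02487) = 0.9754.
C = 0.6223 × 0.9754 = 0.607 kg/m³.

0.607 kg/m³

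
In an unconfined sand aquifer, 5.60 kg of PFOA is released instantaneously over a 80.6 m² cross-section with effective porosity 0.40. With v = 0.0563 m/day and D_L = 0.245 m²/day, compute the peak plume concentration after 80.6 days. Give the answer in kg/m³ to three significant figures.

0.0110 kg/m³

The peak of an instantaneous 1D plume sits at x = vt; there the Gaussian factor is 1 and C_max = M/(n_e·A·√(4πDt)), where n_e·A is the pore area the mass is dissolved in.
√(4πDt) = √(4π × 0.245 × 80.6) = 15.75 m, so C_max = 5.60/(0.40 × 80.6 × 15.75) = 0.0110 kg/m³.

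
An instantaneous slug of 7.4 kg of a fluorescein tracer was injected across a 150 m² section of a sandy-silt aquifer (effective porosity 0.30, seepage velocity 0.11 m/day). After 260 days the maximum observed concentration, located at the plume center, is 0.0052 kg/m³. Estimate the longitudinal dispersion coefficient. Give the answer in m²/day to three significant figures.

At the plume center C_max = M/(n_e·A·√(4πDt)), so D = M²/(4πt·(n_e·A·C_max)²).
n_e·A·C_max = 0.30 × 150 × 0.0052 = 0.2340 kg/m.
D = 7.4²/(4π × 260 × 0.2340²) = 0.306 m²/day.

0.306 m²/day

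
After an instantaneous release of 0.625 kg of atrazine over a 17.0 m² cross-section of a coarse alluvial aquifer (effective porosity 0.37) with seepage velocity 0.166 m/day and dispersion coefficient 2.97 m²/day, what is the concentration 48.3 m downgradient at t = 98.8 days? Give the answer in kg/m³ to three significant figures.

0.000688 kg/m³

For an instantaneous plane source, C(x,t) = M/(n_e·A·√(4πDt)) · exp(−(x−vt)²/(4Dt)), with n_e·A the pore (flow) area.
Plume center vt = 0.166 × 98.8 = 16.4008 m, so the well at 48.3 m is 31.8992 m downgradient of the peak.
√(4πDt) = 60.72 m, giving peak height M/(n_e·A·√(4πDt)) = 0.625/(0.37 × 17.0 × 60.72) = 0.001636 kg/m³.
(x−vt)²/(4Dt) = (31.8992)²/(4 × 2.97 × 98.8) = 0.8669; exp(−0.8669) = 0.4203.
C = 0.001636 × 0.4203 = 0.000688 kg/m³.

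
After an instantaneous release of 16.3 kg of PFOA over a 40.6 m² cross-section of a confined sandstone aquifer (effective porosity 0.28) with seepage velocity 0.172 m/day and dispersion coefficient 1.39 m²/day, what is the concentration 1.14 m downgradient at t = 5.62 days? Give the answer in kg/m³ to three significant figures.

0.145 kg/m³

For an instantaneous plane source, C(x,t) = M/(n_e·A·√(4πDt)) · exp(−(x−vt)²/(4Dt)), with n_e·A the pore (flow) area.
Plume center vt = 0.172 × 5.62 = 0.96664 m, so the well at 1.14 m is 0.17336 m downgradient of the peak.
√(4πDt) = 9.908 m, giving peak height M/(n_e·A·√(4πDt)) = 16.3/(0.28 × 40.6 × 9.908) = 0.1447 kg/m³.
(x−vt)²/(4Dt) = (0.17336)²/(4 × 1.39 × 5.62) = 0.0009618; exp(−0.0009618) = 0.9990.
C = 0.1447 × 0.9990 = 0.145 kg/m³.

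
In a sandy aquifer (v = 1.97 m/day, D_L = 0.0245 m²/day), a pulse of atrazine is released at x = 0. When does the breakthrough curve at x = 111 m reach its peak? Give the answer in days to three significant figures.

For the 1D instantaneous-source solution, setting ∂C/∂t = 0 at fixed x gives v²t² + 2Dt − x² = 0, so t = (√(D² + v²x²) − D)/v².
√(D² + v²x²) = √(0.0245² + 1.97² × 111²) = 218.7; v² = 3.8809.
t = (218.7 − 0.0245)/3.8809 = 56.3 days (vs. the pure-advection estimate x/v = 56.3 d).

56.3 days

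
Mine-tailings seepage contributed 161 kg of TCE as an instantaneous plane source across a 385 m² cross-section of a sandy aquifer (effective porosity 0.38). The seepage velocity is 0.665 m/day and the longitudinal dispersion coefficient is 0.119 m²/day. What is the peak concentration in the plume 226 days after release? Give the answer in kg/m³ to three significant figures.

0.0599 kg/m³

The peak of an instantaneous 1D plume sits at x = vt; there the Gaussian factor is 1 and C_max = M/(n_e·A·√(4πDt)), where n_e·A is the pore area the mass is dissolved in.
√(4πDt) = √(4π × 0.119 × 226) = 18.38 m, so C_max = 161/(0.38 × 385 × 18.38) = 0.0599 kg/m³.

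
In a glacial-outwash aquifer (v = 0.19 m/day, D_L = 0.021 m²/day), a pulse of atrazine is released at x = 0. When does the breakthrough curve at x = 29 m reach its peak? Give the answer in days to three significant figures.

152 days

For the 1D instantaneous-source solution, setting ∂C/∂t = 0 at fixed x gives v²t² + 2Dt − x² = 0, so t = (√(D² + v²x²) − D)/v².
√(D² + v²x²) = √(0.021² + 0.19² × 29²) = 5.510; v² = 0.0361.
t = (5.510 − 0.021)/0.0361 = 152 days (vs. the pure-advection estimate x/v = 153 d).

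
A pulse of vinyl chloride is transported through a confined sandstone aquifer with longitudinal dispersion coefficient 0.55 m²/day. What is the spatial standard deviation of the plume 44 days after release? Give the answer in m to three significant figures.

6.96 m

Dispersive spreading gives a Gaussian with σ² = 2Dt; advection only shifts the center.
σ = √(2 × 0.55 × 44) = 6.96 m.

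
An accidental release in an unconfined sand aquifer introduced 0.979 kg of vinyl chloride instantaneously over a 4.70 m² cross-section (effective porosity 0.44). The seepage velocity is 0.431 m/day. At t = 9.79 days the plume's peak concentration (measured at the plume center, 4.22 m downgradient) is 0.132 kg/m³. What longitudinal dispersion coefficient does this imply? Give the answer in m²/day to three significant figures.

At the plume center C_max = M/(n_e·A·√(4πDt)), so D = M²/(4πt·(n_e·A·C_max)²).
n_e·A·C_max = 0.44 × 4.70 × 0.132 = 0.2730 kg/m.
D = 0.979²/(4π × 9.79 × 0.2730²) = 0.105 m²/day.

0.105 m²/day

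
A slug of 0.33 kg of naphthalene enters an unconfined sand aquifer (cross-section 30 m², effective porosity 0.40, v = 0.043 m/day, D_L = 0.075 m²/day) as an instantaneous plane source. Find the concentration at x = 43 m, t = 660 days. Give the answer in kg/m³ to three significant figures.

For an instantaneous plane source, C(x,t) = M/(n_e·A·√(4πDt)) · exp(−(x−vt)²/(4Dt)), with n_e·A the pore (flow) area.
Plume center vt = 0.043 × 660 = 28.38 m, so the well at 43 m is 14.62 m downgradient of the peak.
√(4πDt) = 24.94 m, giving peak height M/(n_e·A·√(4πDt)) = 0.33/(0.40 × 30 × 24.94) = 0.001103 kg/m³.
(x−vt)²/(4Dt) = (14.62)²/(4 × 0.075 × 660) = 1.080; exp(−1.080) = 0.3396.
C = 0.001103 × 0.3396 = 0.000375 kg/m³.

0.000375 kg/m³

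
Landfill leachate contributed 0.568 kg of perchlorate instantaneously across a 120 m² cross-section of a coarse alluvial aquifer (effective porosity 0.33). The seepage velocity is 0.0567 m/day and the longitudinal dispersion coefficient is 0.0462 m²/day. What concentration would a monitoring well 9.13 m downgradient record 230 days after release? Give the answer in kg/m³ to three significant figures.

For an instantaneous plane source, C(x,t) = M/(n_e·A·√(4πDt)) · exp(−(x−vt)²/(4Dt)), with n_e·A the pore (flow) area.
Plume center vt = 0.0567 × 230 = 13.041 m, so the well at 9.13 m is 3.911 m upgradient of the peak.
√(4πDt) = 11.56 m, giving peak height M/(n_e·A·√(4πDt)) = 0.568/(0.33 × 120 × 11.56) = 0.001241 kg/m³.
(x−vt)²/(4Dt) = (-3.911)²/(4 × 0.0462 × 230) = 0.3599; exp(−0.3599) = 0.6977.
C = 0.001241 × 0.6977 = 0.000866 kg/m³.

0.000866 kg/m³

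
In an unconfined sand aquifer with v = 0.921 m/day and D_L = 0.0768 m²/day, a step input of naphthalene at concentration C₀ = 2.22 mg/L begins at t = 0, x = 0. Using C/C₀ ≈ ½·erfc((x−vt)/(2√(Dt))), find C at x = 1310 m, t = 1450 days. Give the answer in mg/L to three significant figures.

2.12 mg/L

For a continuous step input, C/C₀ ≈ ½·erfc((x−vt)/(2√(Dt))).
vt = 0.921 × 1450 = 1335.45 m and 2√(Dt) = 2√(0.0768 × 1450) = 21.11 m.
Argument (x−vt)/(2√(Dt)) = (1310 − 1335.45)/21.11 = -1.206; ½·erfc(-1.206) = 0.9560.
C = 2.22 × 0.9560 = 2.12 mg/L.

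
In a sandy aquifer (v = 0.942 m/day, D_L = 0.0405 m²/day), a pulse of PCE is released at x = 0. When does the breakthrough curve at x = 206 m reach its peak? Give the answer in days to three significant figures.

219 days

For the 1D instantaneous-source solution, setting ∂C/∂t = 0 at fixed x gives v²t² + 2Dt − x² = 0, so t = (√(D² + v²x²) − D)/v².
√(D² + v²x²) = √(0.0405² + 0.942² × 206²) = 194.1; v² = 0.887364.
t = (194.1 − 0.0405)/0.887364 = 219 days (vs. the pure-advection estimate x/v = 219 d).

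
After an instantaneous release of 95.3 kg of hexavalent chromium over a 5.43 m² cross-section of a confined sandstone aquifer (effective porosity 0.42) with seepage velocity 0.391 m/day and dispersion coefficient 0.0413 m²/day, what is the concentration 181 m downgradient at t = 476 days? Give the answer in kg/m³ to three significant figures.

For an instantaneous plane source, C(x,t) = M/(n_e·A·√(4πDt)) · exp(−(x−vt)²/(4Dt)), with n_e·A the pore (flow) area.
Plume center vt = 0.391 × 476 = 186.116 m, so the well at 181 m is 5.116 m upgradient of the peak.
√(4πDt) = 15.72 m, giving peak height M/(n_e·A·√(4πDt)) = 95.3/(0.42 × 5.43 × 15.72) = 2.658 kg/m³.
(x−vt)²/(4Dt) = (-5.116)²/(4 × 0.0413 × 476) = 0.3328; exp(−0.3328) = 0.7169.
C = 2.658 × 0.7169 = 1.91 kg/m³.

1.91 kg/m³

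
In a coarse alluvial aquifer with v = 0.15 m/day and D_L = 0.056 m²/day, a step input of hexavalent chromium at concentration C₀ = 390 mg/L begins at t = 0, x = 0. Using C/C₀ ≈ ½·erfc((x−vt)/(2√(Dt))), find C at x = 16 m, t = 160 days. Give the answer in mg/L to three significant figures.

379 mg/L

For a continuous step input, C/C₀ ≈ ½·erfc((x−vt)/(2√(Dt))).
vt = 0.15 × 160 = 24 m and 2√(Dt) = 2√(0.056 × 160) = 5.987 m.
Argument (x−vt)/(2√(Dt)) = (16 − 24)/5.987 = -1.336; ½·erfc(-1.336) = 0.9706.
C = 390 × 0.9706 = 379 mg/L.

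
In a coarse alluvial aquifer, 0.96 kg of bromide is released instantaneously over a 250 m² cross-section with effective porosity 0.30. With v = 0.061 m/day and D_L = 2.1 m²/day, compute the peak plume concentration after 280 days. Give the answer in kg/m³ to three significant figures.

The peak of an instantaneous 1D plume sits at x = vt; there the Gaussian factor is 1 and C_max = M/(n_e·A·√(4πDt)), where n_e·A is the pore area the mass is dissolved in.
√(4πDt) = √(4π × 2.1 × 280) = 85.96 m, so C_max = 0.96/(0.30 × 250 × 85.96) = 0.000149 kg/m³.

0.000149 kg/m³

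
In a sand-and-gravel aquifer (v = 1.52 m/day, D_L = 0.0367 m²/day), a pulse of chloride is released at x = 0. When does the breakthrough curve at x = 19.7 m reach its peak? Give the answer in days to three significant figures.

For the 1D instantaneous-source solution, setting ∂C/∂t = 0 at fixed x gives v²t² + 2Dt − x² = 0, so t = (√(D² + v²x²) − D)/v².
√(D² + v²x²) = √(0.0367² + 1.52² × 19.7²) = 29.94; v² = 2.3104.
t = (29.94 − 0.0367)/2.3104 = 12.9 days (vs. the pure-advection estimate x/v = 13.0 d).

12.9 days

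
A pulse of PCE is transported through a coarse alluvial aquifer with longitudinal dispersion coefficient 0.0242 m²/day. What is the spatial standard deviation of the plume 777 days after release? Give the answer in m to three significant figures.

6.13 m

Dispersive spreading gives a Gaussian with σ² = 2Dt; advection only shifts the center.
σ = √(2 × 0.0242 × 777) = 6.13 m.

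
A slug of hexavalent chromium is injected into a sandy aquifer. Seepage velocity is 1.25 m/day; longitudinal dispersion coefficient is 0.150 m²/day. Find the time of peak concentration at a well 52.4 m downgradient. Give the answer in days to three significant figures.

41.8 days

For the 1D instantaneous-source solution, setting ∂C/∂t = 0 at fixed x gives v²t² + 2Dt − x² = 0, so t = (√(D² + v²x²) − D)/v².
√(D² + v²x²) = √(0.150² + 1.25² × 52.4²) = 65.50; v² = 1.5625.
t = (65.50 − 0.150)/1.5625 = 41.8 days (vs. the pure-advection estimate x/v = 41.9 d).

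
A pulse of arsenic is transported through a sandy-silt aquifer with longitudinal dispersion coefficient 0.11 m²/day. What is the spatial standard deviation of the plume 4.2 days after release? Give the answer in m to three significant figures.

0.961 m

Dispersive spreading gives a Gaussian with σ² = 2Dt; advection only shifts the center.
σ = √(2 × 0.11 × 4.2) = 0.961 m.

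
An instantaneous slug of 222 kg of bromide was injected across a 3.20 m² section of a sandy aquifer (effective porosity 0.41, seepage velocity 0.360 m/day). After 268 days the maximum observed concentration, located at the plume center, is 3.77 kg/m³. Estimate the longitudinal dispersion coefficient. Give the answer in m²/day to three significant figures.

At the plume center C_max = M/(n_e·A·√(4πDt)), so D = M²/(4πt·(n_e·A·C_max)²).
n_e·A·C_max = 0.41 × 3.20 × 3.77 = 4.946 kg/m.
D = 222²/(4π × 268 × 4.946²) = 0.598 m²/day.

0.598 m²/day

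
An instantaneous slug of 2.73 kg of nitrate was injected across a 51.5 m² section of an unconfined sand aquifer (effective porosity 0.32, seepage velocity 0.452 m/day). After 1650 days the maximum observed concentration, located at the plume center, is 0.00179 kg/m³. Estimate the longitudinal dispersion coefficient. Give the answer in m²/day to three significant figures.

At the plume center C_max = M/(n_e·A·√(4πDt)), so D = M²/(4πt·(n_e·A·C_max)²).
n_e·A·C_max = 0.32 × 51.5 × 0.00179 = 0.02950 kg/m.
D = 2.73²/(4π × 1650 × 0.02950²) = 0.413 m²/day.

0.413 m²/day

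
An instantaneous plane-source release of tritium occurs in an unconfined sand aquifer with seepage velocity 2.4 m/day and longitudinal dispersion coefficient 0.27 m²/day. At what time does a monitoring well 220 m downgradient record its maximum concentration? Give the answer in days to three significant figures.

91.6 days

For the 1D instantaneous-source solution, setting ∂C/∂t = 0 at fixed x gives v²t² + 2Dt − x² = 0, so t = (√(D² + v²x²) − D)/v².
√(D² + v²x²) = √(0.27² + 2.4² × 220²) = 528.0; v² = 5.76.
t = (528.0 − 0.27)/5.76 = 91.6 days (vs. the pure-advection estimate x/v = 91.7 d).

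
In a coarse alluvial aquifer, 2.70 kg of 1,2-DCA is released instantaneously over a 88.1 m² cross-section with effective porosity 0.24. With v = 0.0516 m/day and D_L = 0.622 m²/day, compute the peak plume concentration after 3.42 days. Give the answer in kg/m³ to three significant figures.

The peak of an instantaneous 1D plume sits at x = vt; there the Gaussian factor is 1 and C_max = M/(n_e·A·√(4πDt)), where n_e·A is the pore area the mass is dissolved in.
√(4πDt) = √(4π × 0.622 × 3.42) = 5.170 m, so C_max = 2.70/(0.24 × 88.1 × 5.170) = 0.0247 kg/m³.

0.0247 kg/m³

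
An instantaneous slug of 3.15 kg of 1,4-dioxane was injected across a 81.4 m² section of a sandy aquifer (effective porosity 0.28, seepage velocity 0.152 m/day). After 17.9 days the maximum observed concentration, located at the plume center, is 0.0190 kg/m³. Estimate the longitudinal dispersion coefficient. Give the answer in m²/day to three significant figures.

At the plume center C_max = M/(n_e·A·√(4πDt)), so D = M²/(4πt·(n_e·A·C_max)²).
n_e·A·C_max = 0.28 × 81.4 × 0.0190 = 0.4330 kg/m.
D = 3.15²/(4π × 17.9 × 0.4330²) = 0.235 m²/day.

0.235 m²/day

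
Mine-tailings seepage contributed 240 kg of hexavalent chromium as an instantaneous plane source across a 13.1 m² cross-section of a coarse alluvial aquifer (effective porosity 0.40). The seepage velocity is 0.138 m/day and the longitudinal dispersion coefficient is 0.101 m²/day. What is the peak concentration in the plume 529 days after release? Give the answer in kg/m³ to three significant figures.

The peak of an instantaneous 1D plume sits at x = vt; there the Gaussian factor is 1 and C_max = M/(n_e·A·√(4πDt)), where n_e·A is the pore area the mass is dissolved in.
√(4πDt) = √(4π × 0.101 × 529) = 25.91 m, so C_max = 240/(0.40 × 13.1 × 25.91) = 1.77 kg/m³.

1.77 kg/m³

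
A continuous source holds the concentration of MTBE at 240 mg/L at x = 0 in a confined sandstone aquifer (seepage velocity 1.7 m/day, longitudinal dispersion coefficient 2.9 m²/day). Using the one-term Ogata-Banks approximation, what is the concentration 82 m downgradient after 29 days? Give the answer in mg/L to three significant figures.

1.40 mg/L

For a continuous step input, C/C₀ ≈ ½·erfc((x−vt)/(2√(Dt))).
vt = 1.7 × 29 = 49.3 m and 2√(Dt) = 2√(2.9 × 29) = 18.34 m.
Argument (x−vt)/(2√(Dt)) = (82 − 49.3)/18.34 = 1.783; ½·erfc(1.783) = 0.005842.
C = 240 × 0.005842 = 1.40 mg/L.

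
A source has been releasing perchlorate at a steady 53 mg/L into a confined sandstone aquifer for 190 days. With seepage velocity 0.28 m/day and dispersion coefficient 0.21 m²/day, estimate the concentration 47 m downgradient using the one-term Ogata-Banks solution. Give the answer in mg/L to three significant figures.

40.1 mg/L

For a continuous step input, C/C₀ ≈ ½·erfc((x−vt)/(2√(Dt))).
vt = 0.28 × 190 = 53.2 m and 2√(Dt) = 2√(0.21 × 190) = 12.63 m.
Argument (x−vt)/(2√(Dt)) = (47 − 53.2)/12.63 = -0.4909; ½·erfc(-0.4909) = 0.7562.
C = 53 × 0.7562 = 40.1 mg/L.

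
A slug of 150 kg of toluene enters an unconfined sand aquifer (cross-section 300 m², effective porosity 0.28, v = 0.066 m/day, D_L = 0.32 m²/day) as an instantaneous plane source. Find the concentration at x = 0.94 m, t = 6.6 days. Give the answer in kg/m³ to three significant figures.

For an instantaneous plane source, C(x,t) = M/(n_e·A·√(4πDt)) · exp(−(x−vt)²/(4Dt)), with n_e·A the pore (flow) area.
Plume center vt = 0.066 × 6.6 = 0.4356 m, so the well at 0.94 m is 0.5044 m downgradient of the peak.
√(4πDt) = 5.152 m, giving peak height M/(n_e·A·√(4πDt)) = 150/(0.28 × 300 × 5.152) = 0.3466 kg/m³.
(x−vt)²/(4Dt) = (0.5044)²/(4 × 0.32 × 6.6) = 0.03012; exp(−0.03012) = 0.9703.
C = 0.3466 × 0.9703 = 0.336 kg/m³.

0.336 kg/m³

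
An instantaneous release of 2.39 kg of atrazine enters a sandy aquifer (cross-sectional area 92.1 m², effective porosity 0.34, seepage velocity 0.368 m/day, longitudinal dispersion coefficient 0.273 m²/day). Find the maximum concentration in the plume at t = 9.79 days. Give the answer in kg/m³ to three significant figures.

The peak of an instantaneous 1D plume sits at x = vt; there the Gaussian factor is 1 and C_max = M/(n_e·A·√(4πDt)), where n_e·A is the pore area the mass is dissolved in.
√(4πDt) = √(4π × 0.273 × 9.79) = 5.795 m, so C_max = 2.39/(0.34 × 92.1 × 5.795) = 0.0132 kg/m³.

0.0132 kg/m³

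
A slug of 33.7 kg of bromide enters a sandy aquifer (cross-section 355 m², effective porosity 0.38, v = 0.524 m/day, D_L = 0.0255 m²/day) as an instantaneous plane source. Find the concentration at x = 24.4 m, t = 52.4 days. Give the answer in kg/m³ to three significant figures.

0.0106 kg/m³

For an instantaneous plane source, C(x,t) = M/(n_e·A·√(4πDt)) · exp(−(x−vt)²/(4Dt)), with n_e·A the pore (flow) area.
Plume center vt = 0.524 × 52.4 = 27.4576 m, so the well at 24.4 m is 3.0576 m upgradient of the peak.
√(4πDt) = 4.098 m, giving peak height M/(n_e·A·√(4πDt)) = 33.7/(0.38 × 355 × 4.098) = 0.06096 kg/m³.
(x−vt)²/(4Dt) = (-3.0576)²/(4 × 0.0255 × 52.4) = 1.749; exp(−1.749) = 0.1739.
C = 0.06096 × 0.1739 = 0.0106 kg/m³.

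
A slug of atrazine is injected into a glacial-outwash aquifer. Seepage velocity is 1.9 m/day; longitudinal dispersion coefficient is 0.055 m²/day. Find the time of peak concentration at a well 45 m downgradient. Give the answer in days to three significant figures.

For the 1D instantaneous-source solution, setting ∂C/∂t = 0 at fixed x gives v²t² + 2Dt − x² = 0, so t = (√(D² + v²x²) − D)/v².
√(D² + v²x²) = √(0.055² + 1.9² × 45²) = 85.50; v² = 3.61.
t = (85.50 − 0.055)/3.61 = 23.7 days (vs. the pure-advection estimate x/v = 23.7 d).

23.7 days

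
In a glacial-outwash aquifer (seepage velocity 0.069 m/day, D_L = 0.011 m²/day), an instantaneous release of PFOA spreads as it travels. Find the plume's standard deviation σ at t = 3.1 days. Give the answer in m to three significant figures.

0.261 m

Dispersive spreading gives a Gaussian with σ² = 2Dt; advection only shifts the center.
σ = √(2 × 0.011 × 3.1) = 0.261 m.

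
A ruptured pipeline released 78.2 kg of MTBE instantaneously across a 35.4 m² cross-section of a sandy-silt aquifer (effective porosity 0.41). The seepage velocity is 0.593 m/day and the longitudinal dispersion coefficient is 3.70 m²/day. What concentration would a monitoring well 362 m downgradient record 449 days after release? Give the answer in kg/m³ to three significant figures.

0.00939 kg/m³

For an instantaneous plane source, C(x,t) = M/(n_e·A·√(4πDt)) · exp(−(x−vt)²/(4Dt)), with n_e·A the pore (flow) area.
Plume center vt = 0.593 × 449 = 266.257 m, so the well at 362 m is 95.743 m downgradient of the peak.
√(4πDt) = 144.5 m, giving peak height M/(n_e·A·√(4πDt)) = 78.2/(0.41 × 35.4 × 144.5) = 0.03729 kg/m³.
(x−vt)²/(4Dt) = (95.743)²/(4 × 3.70 × 449) = 1.379; exp(−1.379) = 0.2518.
C = 0.03729 × 0.2518 = 0.00939 kg/m³.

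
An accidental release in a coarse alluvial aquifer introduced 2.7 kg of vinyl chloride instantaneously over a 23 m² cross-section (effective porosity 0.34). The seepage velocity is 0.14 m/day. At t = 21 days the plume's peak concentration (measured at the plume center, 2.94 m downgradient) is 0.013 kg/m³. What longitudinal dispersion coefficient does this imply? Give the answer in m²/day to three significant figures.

At the plume center C_max = M/(n_e·A·√(4πDt)), so D = M²/(4πt·(n_e·A·C_max)²).
n_e·A·C_max = 0.34 × 23 × 0.013 = 0.1017 kg/m.
D = 2.7²/(4π × 21 × 0.1017²) = 2.67 m²/day.

2.67 m²/day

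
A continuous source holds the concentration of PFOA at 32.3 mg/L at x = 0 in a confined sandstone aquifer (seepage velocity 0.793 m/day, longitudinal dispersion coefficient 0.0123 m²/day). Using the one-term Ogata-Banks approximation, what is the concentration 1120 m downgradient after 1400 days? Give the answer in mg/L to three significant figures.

1.53 mg/L

For a continuous step input, C/C₀ ≈ ½·erfc((x−vt)/(2√(Dt))).
vt = 0.793 × 1400 = 1110.2 m and 2√(Dt) = 2√(0.0123 × 1400) = 8.299 m.
Argument (x−vt)/(2√(Dt)) = (1120 − 1110.2)/8.299 = 1.181; ½·erfc(1.181) = 0.04744.
C = 32.3 × 0.04744 = 1.53 mg/L.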